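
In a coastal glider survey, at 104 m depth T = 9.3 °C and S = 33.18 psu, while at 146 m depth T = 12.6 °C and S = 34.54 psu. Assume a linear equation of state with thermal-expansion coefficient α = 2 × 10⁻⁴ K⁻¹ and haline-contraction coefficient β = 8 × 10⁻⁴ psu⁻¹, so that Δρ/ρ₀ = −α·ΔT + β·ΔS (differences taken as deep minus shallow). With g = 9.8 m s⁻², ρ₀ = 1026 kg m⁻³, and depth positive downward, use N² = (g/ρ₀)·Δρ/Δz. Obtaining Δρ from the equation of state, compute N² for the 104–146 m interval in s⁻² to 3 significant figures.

9.99 × 10⁻⁵ s⁻²

ΔT = +3.3 K, ΔS = +1.36 psu (deep − shallow).
Δρ/ρ₀ = −αΔT + βΔS = -6.60 × 10⁻⁴ + 1.088 × 10⁻³ = 4.28 × 10⁻⁴, so Δρ ≈ 0.4391 kg m⁻³.
N² = (g/ρ₀)·Δρ/Δz = g·(Δρ/ρ₀)/Δz = 9.8 × 4.28 × 10⁻⁴ / 42 = 9.9867 × 10⁻⁵ s⁻² ≈ 9.99 × 10⁻⁵ s⁻².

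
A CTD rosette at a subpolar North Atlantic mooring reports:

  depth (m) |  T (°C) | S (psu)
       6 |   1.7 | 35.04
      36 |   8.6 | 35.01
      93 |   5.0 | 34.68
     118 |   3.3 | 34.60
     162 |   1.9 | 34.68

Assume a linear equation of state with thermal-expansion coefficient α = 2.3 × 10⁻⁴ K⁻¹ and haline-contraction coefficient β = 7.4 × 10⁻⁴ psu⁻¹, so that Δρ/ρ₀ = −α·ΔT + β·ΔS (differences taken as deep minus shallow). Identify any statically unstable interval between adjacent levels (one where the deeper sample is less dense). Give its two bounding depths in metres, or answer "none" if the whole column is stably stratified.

Evaluate Δρ/ρ₀ = −αΔT + βΔS across each adjacent pair:
  6–36 m: −αΔT+βΔS = −(2.3 × 10⁻⁴)(+6.9)+(7.4 × 10⁻⁴)(-0.03) = -1.6 × 10⁻³ → UNSTABLE
  36–93 m: −αΔT+βΔS = −(2.3 × 10⁻⁴)(-3.6)+(7.4 × 10⁻⁴)(-0.33) = 5.8 × 10⁻⁴ → stable
  93–118 m: −αΔT+βΔS = −(2.3 × 10⁻⁴)(-1.7)+(7.4 × 10⁻⁴)(-0.08) = 3.3 × 10⁻⁴ → stable
  118–162 m: −αΔT+βΔS = −(2.3 × 10⁻⁴)(-1.4)+(7.4 × 10⁻⁴)(+0.08) = 3.8 × 10⁻⁴ → stable
The 6–36 m interval has Δρ < 0: lighter water underlies denser water.

6–36 m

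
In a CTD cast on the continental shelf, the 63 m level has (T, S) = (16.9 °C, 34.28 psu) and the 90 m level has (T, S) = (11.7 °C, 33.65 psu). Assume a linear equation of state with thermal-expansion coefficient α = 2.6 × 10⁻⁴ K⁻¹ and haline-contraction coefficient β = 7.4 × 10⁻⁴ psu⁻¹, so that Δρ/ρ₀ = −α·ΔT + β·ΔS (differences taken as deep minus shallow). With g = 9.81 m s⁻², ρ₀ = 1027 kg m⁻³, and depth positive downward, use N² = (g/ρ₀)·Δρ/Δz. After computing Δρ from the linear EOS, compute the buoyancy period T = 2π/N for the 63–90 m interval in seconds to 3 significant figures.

350 s

ΔT = -5.2 K, ΔS = -0.63 psu (deep − shallow).
Δρ/ρ₀ = −αΔT + βΔS = 1.352 × 10⁻³ − 4.662 × 10⁻⁴ = 8.858 × 10⁻⁴, so Δρ ≈ 0.9097 kg m⁻³.
N² = (g/ρ₀)·Δρ/Δz = g·(Δρ/ρ₀)/Δz = 9.81 × 8.858 × 10⁻⁴ / 27 = 3.2184 × 10⁻⁴ s⁻².
N = √(3.2184 × 10⁻⁴) = 0.017940 rad s⁻¹ → T = 2π/N = 350.23 s ≈ 350 s.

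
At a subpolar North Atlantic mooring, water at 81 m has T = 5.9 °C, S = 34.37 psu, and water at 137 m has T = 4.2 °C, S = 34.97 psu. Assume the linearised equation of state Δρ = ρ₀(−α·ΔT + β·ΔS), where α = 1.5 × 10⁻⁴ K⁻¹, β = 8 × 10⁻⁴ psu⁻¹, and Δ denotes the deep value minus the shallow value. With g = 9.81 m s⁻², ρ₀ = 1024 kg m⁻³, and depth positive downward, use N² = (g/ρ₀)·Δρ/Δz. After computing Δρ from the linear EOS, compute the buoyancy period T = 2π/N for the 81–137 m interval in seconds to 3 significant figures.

554 s

ΔT = -1.7 K, ΔS = +0.60 psu (deep − shallow).
Δρ/ρ₀ = −αΔT + βΔS = 2.55 × 10⁻⁴ + 4.80 × 10⁻⁴ = 7.35 × 10⁻⁴, so Δρ ≈ 0.7526 kg m⁻³.
N² = (g/ρ₀)·Δρ/Δz = g·(Δρ/ρ₀)/Δz = 9.81 × 7.35 × 10⁻⁴ / 56 = 1.2876 × 10⁻⁴ s⁻².
N = √(1.2876 × 10⁻⁴) = 0.011347 rad s⁻¹ → T = 2π/N = 553.73 s ≈ 554 s.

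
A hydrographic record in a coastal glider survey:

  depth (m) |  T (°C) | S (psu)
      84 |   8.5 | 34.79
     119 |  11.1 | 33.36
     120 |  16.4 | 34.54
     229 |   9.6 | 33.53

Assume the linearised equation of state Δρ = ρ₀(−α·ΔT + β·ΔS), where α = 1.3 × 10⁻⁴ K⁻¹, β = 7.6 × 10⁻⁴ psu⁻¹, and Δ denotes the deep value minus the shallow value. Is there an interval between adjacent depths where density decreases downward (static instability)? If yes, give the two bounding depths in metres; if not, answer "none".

84–119 m

Evaluate Δρ/ρ₀ = −αΔT + βΔS across each adjacent pair:
  84–119 m: −αΔT+βΔS = −(1.3 × 10⁻⁴)(+2.6)+(7.6 × 10⁻⁴)(-1.43) = -1.4 × 10⁻³ → UNSTABLE
  119–120 m: −αΔT+βΔS = −(1.3 × 10⁻⁴)(+5.3)+(7.6 × 10⁻⁴)(+1.18) = 2.1 × 10⁻⁴ → stable
  120–229 m: −αΔT+βΔS = −(1.3 × 10⁻⁴)(-6.8)+(7.6 × 10⁻⁴)(-1.01) = 1.2 × 10⁻⁴ → stable
The 84–119 m interval has Δρ < 0: lighter water underlies denser water.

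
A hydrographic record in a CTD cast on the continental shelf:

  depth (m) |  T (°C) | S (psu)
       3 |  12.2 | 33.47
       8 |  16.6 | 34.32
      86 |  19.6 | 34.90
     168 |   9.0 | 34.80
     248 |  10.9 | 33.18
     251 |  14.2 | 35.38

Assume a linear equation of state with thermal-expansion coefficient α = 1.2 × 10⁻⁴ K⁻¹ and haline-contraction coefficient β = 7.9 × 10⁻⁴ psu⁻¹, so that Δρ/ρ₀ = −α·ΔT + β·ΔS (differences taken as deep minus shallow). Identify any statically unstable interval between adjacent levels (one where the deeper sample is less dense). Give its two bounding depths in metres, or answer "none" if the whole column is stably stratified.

Evaluate Δρ/ρ₀ = −αΔT + βΔS across each adjacent pair:
  3–8 m: −αΔT+βΔS = −(1.2 × 10⁻⁴)(+4.4)+(7.9 × 10⁻⁴)(+0.85) = 1.4 × 10⁻⁴ → stable
  8–86 m: −αΔT+βΔS = −(1.2 × 10⁻⁴)(+3.0)+(7.9 × 10⁻⁴)(+0.58) = 9.8 × 10⁻⁵ → stable
  86–168 m: −αΔT+βΔS = −(1.2 × 10⁻⁴)(-10.6)+(7.9 × 10⁻⁴)(-0.10) = 1.2 × 10⁻³ → stable
  168–248 m: −αΔT+βΔS = −(1.2 × 10⁻⁴)(+1.9)+(7.9 × 10⁻⁴)(-1.62) = -1.5 × 10⁻³ → UNSTABLE
  248–251 m: −αΔT+βΔS = −(1.2 × 10⁻⁴)(+3.3)+(7.9 × 10⁻⁴)(+2.20) = 1.3 × 10⁻³ → stable
The 168–248 m interval has Δρ < 0: lighter water underlies denser water.

168–248 m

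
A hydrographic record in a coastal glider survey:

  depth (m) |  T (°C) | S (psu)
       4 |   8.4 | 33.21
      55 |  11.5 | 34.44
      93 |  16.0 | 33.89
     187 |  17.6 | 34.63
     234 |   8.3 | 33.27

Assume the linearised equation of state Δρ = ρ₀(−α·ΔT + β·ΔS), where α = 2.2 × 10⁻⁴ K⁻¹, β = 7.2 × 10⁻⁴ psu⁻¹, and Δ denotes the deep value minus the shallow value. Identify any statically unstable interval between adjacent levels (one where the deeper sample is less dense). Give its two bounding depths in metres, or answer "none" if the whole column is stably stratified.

Evaluate Δρ/ρ₀ = −αΔT + βΔS across each adjacent pair:
  4–55 m: −αΔT+βΔS = −(2.2 × 10⁻⁴)(+3.1)+(7.2 × 10⁻⁴)(+1.23) = 2.0 × 10⁻⁴ → stable
  55–93 m: −αΔT+βΔS = −(2.2 × 10⁻⁴)(+4.5)+(7.2 × 10⁻⁴)(-0.55) = -1.4 × 10⁻³ → UNSTABLE
  93–187 m: −αΔT+βΔS = −(2.2 × 10⁻⁴)(+1.6)+(7.2 × 10⁻⁴)(+0.74) = 1.8 × 10⁻⁴ → stable
  187–234 m: −αΔT+βΔS = −(2.2 × 10⁻⁴)(-9.3)+(7.2 × 10⁻⁴)(-1.36) = 1.1 × 10⁻³ → stable
The 55–93 m interval has Δρ < 0: lighter water underlies denser water.

55–93 m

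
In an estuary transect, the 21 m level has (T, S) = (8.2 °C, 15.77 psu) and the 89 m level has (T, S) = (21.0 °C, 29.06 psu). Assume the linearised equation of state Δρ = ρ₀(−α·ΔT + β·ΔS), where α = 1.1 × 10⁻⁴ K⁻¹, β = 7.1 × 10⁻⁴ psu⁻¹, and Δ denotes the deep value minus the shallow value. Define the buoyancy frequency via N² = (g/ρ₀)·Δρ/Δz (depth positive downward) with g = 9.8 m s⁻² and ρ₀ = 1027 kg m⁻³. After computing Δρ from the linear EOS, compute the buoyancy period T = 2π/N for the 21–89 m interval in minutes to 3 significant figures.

ΔT = +12.8 K, ΔS = +13.29 psu (deep − shallow).
Δρ/ρ₀ = −αΔT + βΔS = -1.408 × 10⁻³ + 9.4359 × 10⁻³ = 8.0279 × 10⁻³, so Δρ ≈ 8.245 kg m⁻³.
N² = (g/ρ₀)·Δρ/Δz = g·(Δρ/ρ₀)/Δz = 9.8 × 8.0279 × 10⁻³ / 68 = 1.1570 × 10⁻³ s⁻².
N = √(1.1570 × 10⁻³) = 0.034015 rad s⁻¹ → T = 2π/N = 184.72 s = 3.0787 min ≈ 3.08 min.

3.08 min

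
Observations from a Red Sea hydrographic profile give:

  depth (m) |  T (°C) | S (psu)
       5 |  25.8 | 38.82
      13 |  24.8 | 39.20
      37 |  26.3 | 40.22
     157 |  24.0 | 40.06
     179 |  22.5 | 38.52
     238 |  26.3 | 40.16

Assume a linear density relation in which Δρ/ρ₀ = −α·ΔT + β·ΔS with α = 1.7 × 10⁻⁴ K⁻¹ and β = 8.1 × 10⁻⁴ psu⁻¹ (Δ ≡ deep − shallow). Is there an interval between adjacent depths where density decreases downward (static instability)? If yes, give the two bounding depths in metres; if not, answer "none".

157–179 m

Evaluate Δρ/ρ₀ = −αΔT + βΔS across each adjacent pair:
  5–13 m: −αΔT+βΔS = −(1.7 × 10⁻⁴)(-1.0)+(8.1 × 10⁻⁴)(+0.38) = 4.8 × 10⁻⁴ → stable
  13–37 m: −αΔT+βΔS = −(1.7 × 10⁻⁴)(+1.5)+(8.1 × 10⁻⁴)(+1.02) = 5.7 × 10⁻⁴ → stable
  37–157 m: −αΔT+βΔS = −(1.7 × 10⁻⁴)(-2.3)+(8.1 × 10⁻⁴)(-0.16) = 2.6 × 10⁻⁴ → stable
  157–179 m: −αΔT+βΔS = −(1.7 × 10⁻⁴)(-1.5)+(8.1 × 10⁻⁴)(-1.54) = -9.9 × 10⁻⁴ → UNSTABLE
  179–238 m: −αΔT+βΔS = −(1.7 × 10⁻⁴)(+3.8)+(8.1 × 10⁻⁴)(+1.64) = 6.8 × 10⁻⁴ → stable
The 157–179 m interval has Δρ < 0: lighter water underlies denser water.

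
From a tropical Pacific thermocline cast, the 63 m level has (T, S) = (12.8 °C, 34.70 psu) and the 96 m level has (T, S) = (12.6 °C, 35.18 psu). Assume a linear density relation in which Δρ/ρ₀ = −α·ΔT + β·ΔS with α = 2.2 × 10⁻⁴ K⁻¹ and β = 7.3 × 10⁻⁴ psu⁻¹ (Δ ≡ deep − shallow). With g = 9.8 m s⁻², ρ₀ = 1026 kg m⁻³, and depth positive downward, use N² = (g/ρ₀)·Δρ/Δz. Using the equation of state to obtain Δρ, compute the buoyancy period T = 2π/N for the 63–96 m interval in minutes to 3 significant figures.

9.68 min

ΔT = -0.2 K, ΔS = +0.48 psu (deep − shallow).
Δρ/ρ₀ = −αΔT + βΔS = 4.40 × 10⁻⁵ + 3.504 × 10⁻⁴ = 3.944 × 10⁻⁴, so Δρ ≈ 0.4047 kg m⁻³.
N² = (g/ρ₀)·Δρ/Δz = g·(Δρ/ρ₀)/Δz = 9.8 × 3.944 × 10⁻⁴ / 33 = 1.1712 × 10⁻⁴ s⁻².
N = √(1.1712 × 10⁻⁴) = 0.010822 rad s⁻¹ → T = 2π/N = 580.59 s = 9.6765 min ≈ 9.68 min.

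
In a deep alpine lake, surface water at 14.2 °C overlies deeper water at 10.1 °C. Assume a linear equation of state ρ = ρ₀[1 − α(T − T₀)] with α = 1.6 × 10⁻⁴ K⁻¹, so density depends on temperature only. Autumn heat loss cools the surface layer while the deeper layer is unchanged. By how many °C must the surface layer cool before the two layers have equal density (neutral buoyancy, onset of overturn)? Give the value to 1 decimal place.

With temperature the only control, equal density requires T_surf′ = T_deep.
T_surf′ = 10.1 °C.
Cooling required: 14.2 − 10.1 = 4.1 °C.

4.1 °C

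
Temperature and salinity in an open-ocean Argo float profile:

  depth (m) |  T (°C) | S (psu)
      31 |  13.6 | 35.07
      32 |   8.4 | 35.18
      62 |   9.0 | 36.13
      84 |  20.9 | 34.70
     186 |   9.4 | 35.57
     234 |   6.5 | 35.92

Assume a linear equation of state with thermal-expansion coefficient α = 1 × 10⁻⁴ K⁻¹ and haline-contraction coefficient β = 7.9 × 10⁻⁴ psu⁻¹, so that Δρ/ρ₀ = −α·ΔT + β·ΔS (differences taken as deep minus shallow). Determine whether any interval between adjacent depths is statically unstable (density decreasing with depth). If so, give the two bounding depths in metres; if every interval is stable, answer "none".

62–84 m

Evaluate Δρ/ρ₀ = −αΔT + βΔS across each adjacent pair:
  31–32 m: −αΔT+βΔS = −(1 × 10⁻⁴)(-5.2)+(7.9 × 10⁻⁴)(+0.11) = 6.1 × 10⁻⁴ → stable
  32–62 m: −αΔT+βΔS = −(1 × 10⁻⁴)(+0.6)+(7.9 × 10⁻⁴)(+0.95) = 6.9 × 10⁻⁴ → stable
  62–84 m: −αΔT+βΔS = −(1 × 10⁻⁴)(+11.9)+(7.9 × 10⁻⁴)(-1.43) = -2.3 × 10⁻³ → UNSTABLE
  84–186 m: −αΔT+βΔS = −(1 × 10⁻⁴)(-11.5)+(7.9 × 10⁻⁴)(+0.87) = 1.8 × 10⁻³ → stable
  186–234 m: −αΔT+βΔS = −(1 × 10⁻⁴)(-2.9)+(7.9 × 10⁻⁴)(+0.35) = 5.7 × 10⁻⁴ → stable
The 62–84 m interval has Δρ < 0: lighter water underlies denser water.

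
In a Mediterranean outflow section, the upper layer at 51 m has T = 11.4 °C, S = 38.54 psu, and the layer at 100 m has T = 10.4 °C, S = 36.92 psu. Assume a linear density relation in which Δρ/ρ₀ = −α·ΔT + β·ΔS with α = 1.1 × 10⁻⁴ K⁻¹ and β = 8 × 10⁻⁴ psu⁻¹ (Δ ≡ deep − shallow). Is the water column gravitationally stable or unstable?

unstable

ΔT = 10.4 − 11.4 = -1.0 K and ΔS = 36.92 − 38.54 = -1.62 psu (deep − shallow).
−αΔT = 1.10 × 10⁻⁴; βΔS = -1.296 × 10⁻³; sum Δρ/ρ₀ = -1.186 × 10⁻³.
Δρ/ρ₀ < 0, so Δρ < 0: deeper water is lighter → statically unstable; the column would overturn.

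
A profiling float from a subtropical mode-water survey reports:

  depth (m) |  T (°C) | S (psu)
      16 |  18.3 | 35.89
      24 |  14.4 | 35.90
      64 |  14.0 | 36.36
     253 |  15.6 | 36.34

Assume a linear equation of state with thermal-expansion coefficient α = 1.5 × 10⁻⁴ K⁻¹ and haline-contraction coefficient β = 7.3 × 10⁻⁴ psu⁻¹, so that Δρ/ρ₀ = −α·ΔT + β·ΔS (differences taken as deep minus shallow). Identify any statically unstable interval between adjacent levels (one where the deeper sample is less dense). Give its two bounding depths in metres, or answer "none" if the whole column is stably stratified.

Evaluate Δρ/ρ₀ = −αΔT + βΔS across each adjacent pair:
  16–24 m: −αΔT+βΔS = −(1.5 × 10⁻⁴)(-3.9)+(7.3 × 10⁻⁴)(+0.01) = 5.9 × 10⁻⁴ → stable
  24–64 m: −αΔT+βΔS = −(1.5 × 10⁻⁴)(-0.4)+(7.3 × 10⁻⁴)(+0.46) = 4.0 × 10⁻⁴ → stable
  64–253 m: −αΔT+βΔS = −(1.5 × 10⁻⁴)(+1.6)+(7.3 × 10⁻⁴)(-0.02) = -2.5 × 10⁻⁴ → UNSTABLE
The 64–253 m interval has Δρ < 0: lighter water underlies denser water.

64–253 m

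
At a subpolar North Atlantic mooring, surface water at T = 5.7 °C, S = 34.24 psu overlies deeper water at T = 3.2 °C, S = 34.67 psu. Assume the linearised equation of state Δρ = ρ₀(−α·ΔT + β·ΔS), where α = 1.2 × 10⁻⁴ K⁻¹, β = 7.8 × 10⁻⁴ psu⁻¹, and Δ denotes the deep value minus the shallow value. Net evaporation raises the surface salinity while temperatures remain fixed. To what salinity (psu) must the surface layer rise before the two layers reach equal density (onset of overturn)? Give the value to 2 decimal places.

Neutral buoyancy requires −α(T_deep − T_surf) + β(S_deep − S_surf′) = 0.
S_surf′ = S_deep − (α/β)·ΔT = 34.67 − (1.2 × 10⁻⁴/7.8 × 10⁻⁴)·(-2.5) = 35.0546 psu.
Increase required: 35.0546 − 34.24 = 0.8146 psu.

35.05 psu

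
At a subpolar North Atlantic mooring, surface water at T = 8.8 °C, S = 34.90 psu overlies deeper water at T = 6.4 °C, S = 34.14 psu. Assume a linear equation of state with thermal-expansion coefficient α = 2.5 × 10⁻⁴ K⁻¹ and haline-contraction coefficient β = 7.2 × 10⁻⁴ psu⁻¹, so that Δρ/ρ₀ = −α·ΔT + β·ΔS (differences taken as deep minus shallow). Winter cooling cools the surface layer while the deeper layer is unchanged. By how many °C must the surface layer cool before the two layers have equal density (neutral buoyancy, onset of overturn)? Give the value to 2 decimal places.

Neutral buoyancy requires Δρ = 0, i.e. −α(T_deep − T_surf′) + β(S_deep − S_surf) = 0.
T_surf′ = T_deep − (β/α)·ΔS = 6.4 − (7.2 × 10⁻⁴/2.5 × 10⁻⁴)·(-0.76) = 8.5888 °C.
Cooling required: 8.8 − (8.5888) = 0.2112 °C.

0.21 °C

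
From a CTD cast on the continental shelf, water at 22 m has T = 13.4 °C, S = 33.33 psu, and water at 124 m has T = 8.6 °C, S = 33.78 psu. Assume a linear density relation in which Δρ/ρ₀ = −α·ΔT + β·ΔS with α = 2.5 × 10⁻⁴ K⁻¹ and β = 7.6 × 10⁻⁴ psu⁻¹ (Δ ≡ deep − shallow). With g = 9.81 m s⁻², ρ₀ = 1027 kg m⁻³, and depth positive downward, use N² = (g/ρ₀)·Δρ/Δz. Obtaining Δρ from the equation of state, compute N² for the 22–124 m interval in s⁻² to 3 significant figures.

1.48 × 10⁻⁴ s⁻²

ΔT = -4.8 K, ΔS = +0.45 psu (deep − shallow).
Δρ/ρ₀ = −αΔT + βΔS = 1.20 × 10⁻³ + 3.42 × 10⁻⁴ = 1.542 × 10⁻³, so Δρ ≈ 1.584 kg m⁻³.
N² = (g/ρ₀)·Δρ/Δz = g·(Δρ/ρ₀)/Δz = 9.81 × 1.542 × 10⁻³ / 102 = 1.4830 × 10⁻⁴ s⁻² ≈ 1.48 × 10⁻⁴ s⁻².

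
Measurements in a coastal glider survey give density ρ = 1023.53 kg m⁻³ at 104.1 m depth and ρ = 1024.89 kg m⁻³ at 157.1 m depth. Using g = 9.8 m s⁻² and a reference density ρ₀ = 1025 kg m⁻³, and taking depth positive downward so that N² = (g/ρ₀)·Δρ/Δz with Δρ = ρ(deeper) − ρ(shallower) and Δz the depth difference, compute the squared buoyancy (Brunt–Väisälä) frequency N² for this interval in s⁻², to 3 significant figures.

2.45 × 10⁻⁴ s⁻²

Δρ = 1024.89 − 1023.53 = 1.36 kg m⁻³ over Δz = 157.1 − 104.1 = 53 m.
N² = (9.8/1025) × (1.36/53) = 2.4534 × 10⁻⁴ s⁻² ≈ 2.45 × 10⁻⁴ s⁻².
A positive N² confirms static stability across the interval.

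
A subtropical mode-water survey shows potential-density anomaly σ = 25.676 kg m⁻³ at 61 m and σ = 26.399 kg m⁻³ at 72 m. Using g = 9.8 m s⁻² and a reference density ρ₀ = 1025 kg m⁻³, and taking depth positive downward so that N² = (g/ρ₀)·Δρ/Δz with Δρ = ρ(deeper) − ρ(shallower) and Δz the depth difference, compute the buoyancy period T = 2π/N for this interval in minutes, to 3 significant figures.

Δρ = 1026.399 − 1025.676 = 0.723 kg m⁻³ over Δz = 72 − 61 = 11 m.
N² = (9.8/1025) × (0.723/11) = 6.2842 × 10⁻⁴ s⁻².
N = √(6.2842 × 10⁻⁴) = 0.025068 rad s⁻¹, so T = 2π/N = 250.65 s = 4.1775 min ≈ 4.18 min.

4.18 min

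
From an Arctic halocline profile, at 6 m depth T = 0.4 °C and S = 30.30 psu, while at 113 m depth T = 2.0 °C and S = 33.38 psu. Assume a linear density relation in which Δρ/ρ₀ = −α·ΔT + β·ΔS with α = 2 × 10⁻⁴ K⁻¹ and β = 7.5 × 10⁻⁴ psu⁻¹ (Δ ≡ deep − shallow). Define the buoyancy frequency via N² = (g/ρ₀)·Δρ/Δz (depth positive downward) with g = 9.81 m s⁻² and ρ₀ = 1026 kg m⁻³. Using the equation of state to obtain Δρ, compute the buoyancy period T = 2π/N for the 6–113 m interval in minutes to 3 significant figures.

ΔT = +1.6 K, ΔS = +3.08 psu (deep − shallow).
Δρ/ρ₀ = −αΔT + βΔS = -3.20 × 10⁻⁴ + 2.31 × 10⁻³ = 1.99 × 10⁻³, so Δρ ≈ 2.042 kg m⁻³.
N² = (g/ρ₀)·Δρ/Δz = g·(Δρ/ρ₀)/Δz = 9.81 × 1.99 × 10⁻³ / 107 = 1.8245 × 10⁻⁴ s⁻².
N = √(1.8245 × 10⁻⁴) = 0.013507 rad s⁻¹ → T = 2π/N = 465.18 s = 7.7530 min ≈ 7.75 min.

7.75 min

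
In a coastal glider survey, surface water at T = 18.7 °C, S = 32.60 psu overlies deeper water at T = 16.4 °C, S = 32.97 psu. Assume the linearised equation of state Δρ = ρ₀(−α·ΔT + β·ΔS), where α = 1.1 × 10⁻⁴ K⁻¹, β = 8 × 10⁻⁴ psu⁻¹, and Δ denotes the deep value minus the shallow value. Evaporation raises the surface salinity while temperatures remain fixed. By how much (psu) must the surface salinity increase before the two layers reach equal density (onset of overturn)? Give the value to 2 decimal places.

0.69 psu

Neutral buoyancy requires −α(T_deep − T_surf) + β(S_deep − S_surf′) = 0.
S_surf′ = S_deep − (α/β)·ΔT = 32.97 − (1.1 × 10⁻⁴/8 × 10⁻⁴)·(-2.3) = 33.2862 psu.
Increase required: 33.2862 − 32.60 = 0.6862 psu.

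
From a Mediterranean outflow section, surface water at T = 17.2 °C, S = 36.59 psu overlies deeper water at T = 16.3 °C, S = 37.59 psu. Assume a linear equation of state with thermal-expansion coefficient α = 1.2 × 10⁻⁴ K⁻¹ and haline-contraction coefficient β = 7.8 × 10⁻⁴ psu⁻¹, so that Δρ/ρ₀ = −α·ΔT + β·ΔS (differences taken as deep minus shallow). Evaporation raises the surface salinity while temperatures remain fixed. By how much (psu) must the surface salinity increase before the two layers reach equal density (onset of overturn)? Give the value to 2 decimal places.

1.14 psu

Neutral buoyancy requires −α(T_deep − T_surf) + β(S_deep − S_surf′) = 0.
S_surf′ = S_deep − (α/β)·ΔT = 37.59 − (1.2 × 10⁻⁴/7.8 × 10⁻⁴)·(-0.9) = 37.7285 psu.
Increase required: 37.7285 − 36.59 = 1.1385 psu.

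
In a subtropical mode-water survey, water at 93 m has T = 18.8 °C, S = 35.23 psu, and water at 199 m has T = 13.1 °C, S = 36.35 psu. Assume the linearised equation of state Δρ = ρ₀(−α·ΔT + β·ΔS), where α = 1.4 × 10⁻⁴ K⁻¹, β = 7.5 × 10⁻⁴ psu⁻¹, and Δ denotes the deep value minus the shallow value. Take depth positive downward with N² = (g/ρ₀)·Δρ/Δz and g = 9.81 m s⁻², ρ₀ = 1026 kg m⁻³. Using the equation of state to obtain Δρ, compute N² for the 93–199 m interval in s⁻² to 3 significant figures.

ΔT = -5.7 K, ΔS = +1.12 psu (deep − shallow).
Δρ/ρ₀ = −αΔT + βΔS = 7.98 × 10⁻⁴ + 8.40 × 10⁻⁴ = 1.638 × 10⁻³, so Δρ ≈ 1.681 kg m⁻³.
N² = (g/ρ₀)·Δρ/Δz = g·(Δρ/ρ₀)/Δz = 9.81 × 1.638 × 10⁻³ / 106 = 1.5159 × 10⁻⁴ s⁻² ≈ 1.52 × 10⁻⁴ s⁻².

1.52 × 10⁻⁴ s⁻²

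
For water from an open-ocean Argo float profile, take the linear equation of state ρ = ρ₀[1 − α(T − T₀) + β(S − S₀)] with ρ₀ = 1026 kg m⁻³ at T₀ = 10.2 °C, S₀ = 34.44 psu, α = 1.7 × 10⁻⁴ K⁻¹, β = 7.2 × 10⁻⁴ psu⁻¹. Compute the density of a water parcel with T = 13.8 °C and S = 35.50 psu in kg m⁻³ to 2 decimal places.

T − T₀ = +3.6 K, S − S₀ = +1.06 psu.
Bracket = 1 − α·(+3.6) + β·(+1.06) = 1 + (1.512 × 10⁻⁴) = 1.0001512.
ρ = 1026 × 1.0001512 = 1026.16 kg m⁻³.

1026.16 kg m⁻³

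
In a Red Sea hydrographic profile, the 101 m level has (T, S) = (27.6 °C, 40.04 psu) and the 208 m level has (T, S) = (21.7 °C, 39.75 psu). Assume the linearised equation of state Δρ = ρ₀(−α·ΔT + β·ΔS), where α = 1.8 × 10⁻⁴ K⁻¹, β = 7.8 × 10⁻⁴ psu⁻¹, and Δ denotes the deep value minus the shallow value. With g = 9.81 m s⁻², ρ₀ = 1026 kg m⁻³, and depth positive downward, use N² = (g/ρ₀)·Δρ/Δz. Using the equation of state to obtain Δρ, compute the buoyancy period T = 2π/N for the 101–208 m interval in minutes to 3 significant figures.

ΔT = -5.9 K, ΔS = -0.29 psu (deep − shallow).
Δρ/ρ₀ = −αΔT + βΔS = 1.062 × 10⁻³ − 2.262 × 10⁻⁴ = 8.358 × 10⁻⁴, so Δρ ≈ 0.8575 kg m⁻³.
N² = (g/ρ₀)·Δρ/Δz = g·(Δρ/ρ₀)/Δz = 9.81 × 8.358 × 10⁻⁴ / 107 = 7.6628 × 10⁻⁵ s⁻².
N = √(7.6628 × 10⁻⁵) = 8.7537 × 10⁻³ rad s⁻¹ → T = 2π/N = 717.77 s = 11.963 min ≈ 12.0 min.

12.0 min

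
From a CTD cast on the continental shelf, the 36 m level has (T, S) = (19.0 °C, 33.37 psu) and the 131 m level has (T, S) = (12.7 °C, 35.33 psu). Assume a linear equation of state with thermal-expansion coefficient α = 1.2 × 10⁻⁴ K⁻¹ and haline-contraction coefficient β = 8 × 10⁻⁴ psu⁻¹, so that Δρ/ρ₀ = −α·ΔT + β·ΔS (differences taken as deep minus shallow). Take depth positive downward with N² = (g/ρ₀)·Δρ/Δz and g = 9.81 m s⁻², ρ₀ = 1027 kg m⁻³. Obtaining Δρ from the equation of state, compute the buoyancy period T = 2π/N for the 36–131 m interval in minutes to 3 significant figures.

6.76 min

ΔT = -6.3 K, ΔS = +1.96 psu (deep − shallow).
Δρ/ρ₀ = −αΔT + βΔS = 7.56 × 10⁻⁴ + 1.568 × 10⁻³ = 2.324 × 10⁻³, so Δρ ≈ 2.387 kg m⁻³.
N² = (g/ρ₀)·Δρ/Δz = g·(Δρ/ρ₀)/Δz = 9.81 × 2.324 × 10⁻³ / 95 = 2.3998 × 10⁻⁴ s⁻².
N = √(2.3998 × 10⁻⁴) = 0.015491 rad s⁻¹ → T = 2π/N = 405.60 s = 6.7600 min ≈ 6.76 min.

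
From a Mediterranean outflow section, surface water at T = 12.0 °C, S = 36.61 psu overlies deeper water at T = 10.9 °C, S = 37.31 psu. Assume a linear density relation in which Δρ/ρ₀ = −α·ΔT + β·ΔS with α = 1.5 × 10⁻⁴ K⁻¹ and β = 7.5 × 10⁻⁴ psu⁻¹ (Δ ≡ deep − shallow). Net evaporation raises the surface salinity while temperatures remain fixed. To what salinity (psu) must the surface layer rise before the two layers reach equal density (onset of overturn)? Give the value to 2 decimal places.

37.53 psu

Neutral buoyancy requires −α(T_deep − T_surf) + β(S_deep − S_surf′) = 0.
S_surf′ = S_deep − (α/β)·ΔT = 37.31 − (1.5 × 10⁻⁴/7.5 × 10⁻⁴)·(-1.1) = 37.5300 psu.
Increase required: 37.5300 − 36.61 = 0.9200 psu.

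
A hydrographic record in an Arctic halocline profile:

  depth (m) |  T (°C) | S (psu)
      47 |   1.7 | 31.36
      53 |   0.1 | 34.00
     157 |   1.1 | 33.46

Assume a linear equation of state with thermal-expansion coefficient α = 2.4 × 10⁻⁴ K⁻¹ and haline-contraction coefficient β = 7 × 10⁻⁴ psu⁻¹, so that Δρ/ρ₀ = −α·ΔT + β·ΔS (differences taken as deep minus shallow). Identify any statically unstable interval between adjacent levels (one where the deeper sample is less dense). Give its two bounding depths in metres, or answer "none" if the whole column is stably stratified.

53–157 m

Evaluate Δρ/ρ₀ = −αΔT + βΔS across each adjacent pair:
  47–53 m: −αΔT+βΔS = −(2.4 × 10⁻⁴)(-1.6)+(7 × 10⁻⁴)(+2.64) = 2.2 × 10⁻³ → stable
  53–157 m: −αΔT+βΔS = −(2.4 × 10⁻⁴)(+1.0)+(7 × 10⁻⁴)(-0.54) = -6.2 × 10⁻⁴ → UNSTABLE
The 53–157 m interval has Δρ < 0: lighter water underlies denser water.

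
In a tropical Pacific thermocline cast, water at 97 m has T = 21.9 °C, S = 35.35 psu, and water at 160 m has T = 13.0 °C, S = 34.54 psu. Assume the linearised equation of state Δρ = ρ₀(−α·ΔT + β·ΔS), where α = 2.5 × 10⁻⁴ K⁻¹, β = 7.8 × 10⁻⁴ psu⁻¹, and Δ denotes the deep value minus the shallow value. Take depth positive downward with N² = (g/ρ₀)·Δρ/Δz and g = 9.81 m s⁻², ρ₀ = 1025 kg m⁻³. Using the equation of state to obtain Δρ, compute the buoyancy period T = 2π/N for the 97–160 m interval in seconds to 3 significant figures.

ΔT = -8.9 K, ΔS = -0.81 psu (deep − shallow).
Δρ/ρ₀ = −αΔT + βΔS = 2.225 × 10⁻³ − 6.318 × 10⁻⁴ = 1.5932 × 10⁻³, so Δρ ≈ 1.633 kg m⁻³.
N² = (g/ρ₀)·Δρ/Δz = g·(Δρ/ρ₀)/Δz = 9.81 × 1.5932 × 10⁻³ / 63 = 2.4808 × 10⁻⁴ s⁻².
N = √(2.4808 × 10⁻⁴) = 0.015751 rad s⁻¹ → T = 2π/N = 398.91 s ≈ 399 s.

399 s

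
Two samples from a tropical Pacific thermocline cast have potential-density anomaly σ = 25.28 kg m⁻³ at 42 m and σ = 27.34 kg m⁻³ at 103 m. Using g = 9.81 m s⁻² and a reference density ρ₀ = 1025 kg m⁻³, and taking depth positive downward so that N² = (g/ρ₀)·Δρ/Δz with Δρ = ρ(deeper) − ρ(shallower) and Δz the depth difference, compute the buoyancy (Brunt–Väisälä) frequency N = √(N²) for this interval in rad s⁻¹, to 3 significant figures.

0.0180 rad s⁻¹

Δρ = 1027.34 − 1025.28 = 2.06 kg m⁻³ over Δz = 103 − 42 = 61 m.
N² = (9.81/1025) × (2.06/61) = 3.2321 × 10⁻⁴ s⁻².
N = √(3.2321 × 10⁻⁴) = 0.017978 rad s⁻¹ ≈ 0.0180 rad s⁻¹.
A positive N² confirms static stability across the interval.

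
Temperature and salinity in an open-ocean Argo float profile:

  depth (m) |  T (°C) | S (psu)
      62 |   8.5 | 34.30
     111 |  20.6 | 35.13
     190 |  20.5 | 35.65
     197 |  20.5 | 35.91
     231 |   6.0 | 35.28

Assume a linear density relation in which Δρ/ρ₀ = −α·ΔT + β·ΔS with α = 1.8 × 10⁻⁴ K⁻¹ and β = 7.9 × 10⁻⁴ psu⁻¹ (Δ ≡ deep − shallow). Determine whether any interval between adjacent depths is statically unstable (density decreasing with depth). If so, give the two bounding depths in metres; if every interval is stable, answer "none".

62–111 m

Evaluate Δρ/ρ₀ = −αΔT + βΔS across each adjacent pair:
  62–111 m: −αΔT+βΔS = −(1.8 × 10⁻⁴)(+12.1)+(7.9 × 10⁻⁴)(+0.83) = -1.5 × 10⁻³ → UNSTABLE
  111–190 m: −αΔT+βΔS = −(1.8 × 10⁻⁴)(-0.1)+(7.9 × 10⁻⁴)(+0.52) = 4.3 × 10⁻⁴ → stable
  190–197 m: −αΔT+βΔS = −(1.8 × 10⁻⁴)(+0.0)+(7.9 × 10⁻⁴)(+0.26) = 2.1 × 10⁻⁴ → stable
  197–231 m: −αΔT+βΔS = −(1.8 × 10⁻⁴)(-14.5)+(7.9 × 10⁻⁴)(-0.63) = 2.1 × 10⁻³ → stable
The 62–111 m interval has Δρ < 0: lighter water underlies denser water.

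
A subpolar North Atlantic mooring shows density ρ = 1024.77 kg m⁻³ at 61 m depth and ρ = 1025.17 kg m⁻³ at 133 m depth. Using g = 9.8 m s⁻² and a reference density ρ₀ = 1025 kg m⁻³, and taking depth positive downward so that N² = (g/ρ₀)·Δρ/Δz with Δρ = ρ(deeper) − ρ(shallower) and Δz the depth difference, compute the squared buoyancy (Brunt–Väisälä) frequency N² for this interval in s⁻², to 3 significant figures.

Δρ = 1025.17 − 1024.77 = 0.40 kg m⁻³ over Δz = 133 − 61 = 72 m.
N² = (9.8/1025) × (0.40/72) = 5.3117 × 10⁻⁵ s⁻² ≈ 5.31 × 10⁻⁵ s⁻².
N² > 0, so the interval is statically stable.

5.31 × 10⁻⁵ s⁻²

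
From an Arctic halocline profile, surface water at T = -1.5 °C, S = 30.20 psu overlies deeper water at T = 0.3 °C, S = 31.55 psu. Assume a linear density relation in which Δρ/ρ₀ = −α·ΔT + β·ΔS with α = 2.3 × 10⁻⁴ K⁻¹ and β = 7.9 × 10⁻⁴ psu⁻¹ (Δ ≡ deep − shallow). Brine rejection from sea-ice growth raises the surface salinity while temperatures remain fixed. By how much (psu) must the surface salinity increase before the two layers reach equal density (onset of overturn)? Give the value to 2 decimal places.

Neutral buoyancy requires −α(T_deep − T_surf) + β(S_deep − S_surf′) = 0.
S_surf′ = S_deep − (α/β)·ΔT = 31.55 − (2.3 × 10⁻⁴/7.9 × 10⁻⁴)·(+1.8) = 31.0259 psu.
Increase required: 31.0259 − 30.20 = 0.8259 psu.

0.83 psu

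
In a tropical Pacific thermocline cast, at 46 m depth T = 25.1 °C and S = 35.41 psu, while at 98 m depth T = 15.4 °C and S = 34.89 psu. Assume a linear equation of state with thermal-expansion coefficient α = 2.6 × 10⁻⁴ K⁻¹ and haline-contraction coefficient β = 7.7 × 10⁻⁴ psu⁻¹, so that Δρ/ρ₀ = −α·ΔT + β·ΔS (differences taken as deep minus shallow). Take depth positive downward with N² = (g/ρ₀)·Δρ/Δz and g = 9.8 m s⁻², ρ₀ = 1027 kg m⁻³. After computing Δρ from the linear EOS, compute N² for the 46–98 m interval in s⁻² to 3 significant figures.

4.00 × 10⁻⁴ s⁻²

ΔT = -9.7 K, ΔS = -0.52 psu (deep − shallow).
Δρ/ρ₀ = −αΔT + βΔS = 2.522 × 10⁻³ − 4.004 × 10⁻⁴ = 2.1216 × 10⁻³, so Δρ ≈ 2.179 kg m⁻³.
N² = (g/ρ₀)·Δρ/Δz = g·(Δρ/ρ₀)/Δz = 9.8 × 2.1216 × 10⁻³ / 52 = 3.9984 × 10⁻⁴ s⁻² ≈ 4.00 × 10⁻⁴ s⁻².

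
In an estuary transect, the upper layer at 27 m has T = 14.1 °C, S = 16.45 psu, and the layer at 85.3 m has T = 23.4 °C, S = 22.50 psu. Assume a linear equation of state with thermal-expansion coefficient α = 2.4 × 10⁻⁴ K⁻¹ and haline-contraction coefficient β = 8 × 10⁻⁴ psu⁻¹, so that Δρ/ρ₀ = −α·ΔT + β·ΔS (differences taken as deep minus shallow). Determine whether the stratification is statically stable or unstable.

ΔT = 23.4 − 14.1 = +9.3 K and ΔS = 22.50 − 16.45 = +6.05 psu (deep − shallow).
−αΔT = -2.232 × 10⁻³; βΔS = 4.84 × 10⁻³; sum Δρ/ρ₀ = 2.608 × 10⁻³.
Δρ/ρ₀ > 0, so Δρ > 0: deeper water is denser → statically stable.

stable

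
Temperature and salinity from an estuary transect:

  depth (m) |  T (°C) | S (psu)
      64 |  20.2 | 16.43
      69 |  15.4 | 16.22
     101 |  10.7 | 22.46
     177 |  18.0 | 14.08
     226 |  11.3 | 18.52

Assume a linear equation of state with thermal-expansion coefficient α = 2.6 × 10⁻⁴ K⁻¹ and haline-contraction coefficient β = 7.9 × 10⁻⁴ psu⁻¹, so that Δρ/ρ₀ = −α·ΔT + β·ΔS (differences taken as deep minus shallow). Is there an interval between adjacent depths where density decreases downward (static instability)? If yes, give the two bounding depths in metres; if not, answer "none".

Evaluate Δρ/ρ₀ = −αΔT + βΔS across each adjacent pair:
  64–69 m: −αΔT+βΔS = −(2.6 × 10⁻⁴)(-4.8)+(7.9 × 10⁻⁴)(-0.21) = 1.1 × 10⁻³ → stable
  69–101 m: −αΔT+βΔS = −(2.6 × 10⁻⁴)(-4.7)+(7.9 × 10⁻⁴)(+6.24) = 6.2 × 10⁻³ → stable
  101–177 m: −αΔT+βΔS = −(2.6 × 10⁻⁴)(+7.3)+(7.9 × 10⁻⁴)(-8.38) = -8.5 × 10⁻³ → UNSTABLE
  177–226 m: −αΔT+βΔS = −(2.6 × 10⁻⁴)(-6.7)+(7.9 × 10⁻⁴)(+4.44) = 5.2 × 10⁻³ → stable
The 101–177 m interval has Δρ < 0: lighter water underlies denser water.

101–177 m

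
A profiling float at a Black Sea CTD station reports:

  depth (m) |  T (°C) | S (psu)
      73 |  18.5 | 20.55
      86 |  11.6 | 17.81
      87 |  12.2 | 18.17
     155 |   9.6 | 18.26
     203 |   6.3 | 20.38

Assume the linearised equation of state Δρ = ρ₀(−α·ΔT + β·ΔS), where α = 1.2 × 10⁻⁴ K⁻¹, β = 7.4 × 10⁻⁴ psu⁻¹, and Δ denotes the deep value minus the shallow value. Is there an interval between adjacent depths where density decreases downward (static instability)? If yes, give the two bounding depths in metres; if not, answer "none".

73–86 m

Evaluate Δρ/ρ₀ = −αΔT + βΔS across each adjacent pair:
  73–86 m: −αΔT+βΔS = −(1.2 × 10⁻⁴)(-6.9)+(7.4 × 10⁻⁴)(-2.74) = -1.2 × 10⁻³ → UNSTABLE
  86–87 m: −αΔT+βΔS = −(1.2 × 10⁻⁴)(+0.6)+(7.4 × 10⁻⁴)(+0.36) = 1.9 × 10⁻⁴ → stable
  87–155 m: −αΔT+βΔS = −(1.2 × 10⁻⁴)(-2.6)+(7.4 × 10⁻⁴)(+0.09) = 3.8 × 10⁻⁴ → stable
  155–203 m: −αΔT+βΔS = −(1.2 × 10⁻⁴)(-3.3)+(7.4 × 10⁻⁴)(+2.12) = 2.0 × 10⁻³ → stable
The 73–86 m interval has Δρ < 0: lighter water underlies denser water.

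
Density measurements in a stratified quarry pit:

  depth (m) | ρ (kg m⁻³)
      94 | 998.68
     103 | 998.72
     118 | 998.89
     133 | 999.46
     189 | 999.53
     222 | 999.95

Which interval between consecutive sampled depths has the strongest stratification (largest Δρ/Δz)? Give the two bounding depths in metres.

Compute the density gradient over each adjacent pair:
  94–103 m: Δρ/Δz = 0.04/9 = 4.4 × 10⁻³ kg m⁻⁴
  103–118 m: Δρ/Δz = 0.17/15 = 0.011 kg m⁻⁴
  118–133 m: Δρ/Δz = 0.57/15 = 0.038 kg m⁻⁴
  133–189 m: Δρ/Δz = 0.07/56 = 1.3 × 10⁻³ kg m⁻⁴
  189–222 m: Δρ/Δz = 0.42/33 = 0.013 kg m⁻⁴
The largest gradient is in the 118–133 m interval — the pycnocline.

118–133 m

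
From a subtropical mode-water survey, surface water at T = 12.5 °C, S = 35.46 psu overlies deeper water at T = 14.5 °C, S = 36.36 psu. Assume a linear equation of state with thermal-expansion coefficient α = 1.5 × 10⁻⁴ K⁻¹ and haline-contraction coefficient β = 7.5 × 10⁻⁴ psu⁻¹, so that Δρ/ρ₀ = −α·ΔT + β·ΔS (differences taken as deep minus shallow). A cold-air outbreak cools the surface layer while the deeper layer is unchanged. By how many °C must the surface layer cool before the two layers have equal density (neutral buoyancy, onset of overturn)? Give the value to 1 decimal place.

2.5 °C

Neutral buoyancy requires Δρ = 0, i.e. −α(T_deep − T_surf′) + β(S_deep − S_surf) = 0.
T_surf′ = T_deep − (β/α)·ΔS = 14.5 − (7.5 × 10⁻⁴/1.5 × 10⁻⁴)·(+0.90) = 10.000 °C.
Cooling required: 12.5 − (10.000) = 2.500 °C.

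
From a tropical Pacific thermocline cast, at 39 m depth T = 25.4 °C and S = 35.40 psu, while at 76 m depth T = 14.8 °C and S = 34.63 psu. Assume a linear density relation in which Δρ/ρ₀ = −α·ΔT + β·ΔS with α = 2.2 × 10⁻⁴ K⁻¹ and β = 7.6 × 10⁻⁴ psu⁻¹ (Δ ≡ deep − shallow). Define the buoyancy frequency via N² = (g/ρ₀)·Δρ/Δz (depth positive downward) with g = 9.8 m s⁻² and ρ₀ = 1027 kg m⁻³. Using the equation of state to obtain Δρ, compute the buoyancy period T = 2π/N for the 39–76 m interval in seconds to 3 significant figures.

ΔT = -10.6 K, ΔS = -0.77 psu (deep − shallow).
Δρ/ρ₀ = −αΔT + βΔS = 2.332 × 10⁻³ − 5.852 × 10⁻⁴ = 1.7468 × 10⁻³, so Δρ ≈ 1.794 kg m⁻³.
N² = (g/ρ₀)·Δρ/Δz = g·(Δρ/ρ₀)/Δz = 9.8 × 1.7468 × 10⁻³ / 37 = 4.6267 × 10⁻⁴ s⁻².
N = √(4.6267 × 10⁻⁴) = 0.021510 rad s⁻¹ → T = 2π/N = 292.11 s ≈ 292 s.

292 s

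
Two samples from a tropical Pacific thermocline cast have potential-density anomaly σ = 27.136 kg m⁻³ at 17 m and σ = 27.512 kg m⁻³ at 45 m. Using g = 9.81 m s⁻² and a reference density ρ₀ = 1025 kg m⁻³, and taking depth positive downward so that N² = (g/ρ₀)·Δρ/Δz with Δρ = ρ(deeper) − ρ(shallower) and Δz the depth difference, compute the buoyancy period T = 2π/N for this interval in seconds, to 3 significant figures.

Δρ = 1027.512 − 1027.136 = 0.376 kg m⁻³ over Δz = 45 − 17 = 28 m.
N² = (9.81/1025) × (0.376/28) = 1.2852 × 10⁻⁴ s⁻².
N = √(1.2852 × 10⁻⁴) = 0.011337 rad s⁻¹, so T = 2π/N = 554.22 s ≈ 554 s.
N² > 0, so the interval is statically stable.

554 s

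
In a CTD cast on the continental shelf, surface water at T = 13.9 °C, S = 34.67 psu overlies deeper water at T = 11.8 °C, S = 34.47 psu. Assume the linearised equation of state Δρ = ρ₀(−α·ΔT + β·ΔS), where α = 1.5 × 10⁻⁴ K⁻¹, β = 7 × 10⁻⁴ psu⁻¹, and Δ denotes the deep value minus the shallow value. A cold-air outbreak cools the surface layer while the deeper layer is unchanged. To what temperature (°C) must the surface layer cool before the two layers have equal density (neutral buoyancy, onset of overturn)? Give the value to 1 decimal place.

12.7 °C

Neutral buoyancy requires Δρ = 0, i.e. −α(T_deep − T_surf′) + β(S_deep − S_surf) = 0.
T_surf′ = T_deep − (β/α)·ΔS = 11.8 − (7 × 10⁻⁴/1.5 × 10⁻⁴)·(-0.20) = 12.733 °C.
Cooling required: 13.9 − (12.733) = 1.167 °C.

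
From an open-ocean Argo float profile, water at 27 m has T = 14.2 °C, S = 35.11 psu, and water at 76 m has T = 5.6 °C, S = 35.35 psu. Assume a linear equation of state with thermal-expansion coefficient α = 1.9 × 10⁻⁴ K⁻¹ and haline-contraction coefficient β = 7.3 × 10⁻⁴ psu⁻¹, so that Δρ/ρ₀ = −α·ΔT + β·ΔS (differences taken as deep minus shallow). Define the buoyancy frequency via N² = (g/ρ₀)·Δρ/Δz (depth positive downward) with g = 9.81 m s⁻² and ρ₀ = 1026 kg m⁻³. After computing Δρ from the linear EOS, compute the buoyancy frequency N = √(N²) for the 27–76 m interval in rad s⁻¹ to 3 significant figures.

0.0190 rad s⁻¹

ΔT = -8.6 K, ΔS = +0.24 psu (deep − shallow).
Δρ/ρ₀ = −αΔT + βΔS = 1.634 × 10⁻³ + 1.752 × 10⁻⁴ = 1.8092 × 10⁻³, so Δρ ≈ 1.856 kg m⁻³.
N² = (g/ρ₀)·Δρ/Δz = g·(Δρ/ρ₀)/Δz = 9.81 × 1.8092 × 10⁻³ / 49 = 3.6221 × 10⁻⁴ s⁻².
N = √(3.6221 × 10⁻⁴) = 0.019032 rad s⁻¹ ≈ 0.0190 rad s⁻¹.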